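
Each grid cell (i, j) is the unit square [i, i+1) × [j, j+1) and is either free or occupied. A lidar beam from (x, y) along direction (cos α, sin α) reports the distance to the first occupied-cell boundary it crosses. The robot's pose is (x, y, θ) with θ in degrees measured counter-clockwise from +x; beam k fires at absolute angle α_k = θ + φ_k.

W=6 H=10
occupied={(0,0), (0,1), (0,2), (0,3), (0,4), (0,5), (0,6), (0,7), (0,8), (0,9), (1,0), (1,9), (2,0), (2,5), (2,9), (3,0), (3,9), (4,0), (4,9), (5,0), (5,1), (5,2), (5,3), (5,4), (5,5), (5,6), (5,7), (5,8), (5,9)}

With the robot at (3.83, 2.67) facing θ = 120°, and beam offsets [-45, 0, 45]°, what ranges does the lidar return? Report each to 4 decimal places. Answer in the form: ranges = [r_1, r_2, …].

ranges = [4.5205, 2.6905, 2.9298]

beam 1: φ=-45°, α=75°
  d=(0.2588,0.9659)  start (3,2)  tX=0.6568 tY=0.3416  stride 1/|dx|=3.8637 1/|dy|=1.0353
    cross y-line → (3,3), t=0.3416
    cross x-line → (4,3), t=0.6568
    cross y-line → (4,4), t=1.3769
    cross y-line → (4,5), t=2.4122
    cross y-line → (4,6), t=3.4475
    cross y-line → (4,7), t=4.4827
    cross x-line → (5,7), t=4.5205 (wall)
  → r_1 = 4.5205
beam 2: φ=0°, α=120°
  d=(-0.5000,0.8660)  start (3,2)  tX=1.6600 tY=0.3811  stride 1/|dx|=2.0000 1/|dy|=1.1547
    cross y-line → (3,3), t=0.3811
    cross y-line → (3,4), t=1.5358
    cross x-line → (2,4), t=1.6600
    cross y-line → (2,5), t=2.6905 (wall)
  → r_2 = 2.6905
beam 3: φ=45°, α=165°
  d=(-0.9659,0.2588)  start (3,2)  tX=0.8593 tY=1.2750  stride 1/|dx|=1.0353 1/|dy|=3.8637
    cross x-line → (2,2), t=0.8593
    cross y-line → (2,3), t=1.2750
    cross x-line → (1,3), t=1.8946
    cross x-line → (0,3), t=2.9298 (wall)
  → r_3 = 2.9298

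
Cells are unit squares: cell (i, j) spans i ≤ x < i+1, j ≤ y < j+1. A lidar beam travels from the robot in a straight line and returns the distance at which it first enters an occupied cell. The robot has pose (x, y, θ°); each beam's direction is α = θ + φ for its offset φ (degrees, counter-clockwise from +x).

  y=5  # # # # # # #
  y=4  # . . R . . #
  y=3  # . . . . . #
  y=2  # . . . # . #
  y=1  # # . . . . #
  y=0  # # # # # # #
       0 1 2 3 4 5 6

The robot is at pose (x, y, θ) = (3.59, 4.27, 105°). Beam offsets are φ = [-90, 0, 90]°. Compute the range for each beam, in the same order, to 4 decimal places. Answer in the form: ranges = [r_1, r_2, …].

beam 1: φ=-90°, α=15°
  direction (0.9659, 0.2588); cell (3,4); t to first gridline: x 0.4245, y 2.8205 (then +1.0353 / +3.8637)
    (4,4) via x @ 0.4245
    (5,4) via x @ 1.4597
    (6,4) via x @ 2.4950  # hit
  → r_1 = 2.4950
beam 2: φ=0°, α=105°
  direction (-0.2588, 0.9659); cell (3,4); t to first gridline: x 2.2796, y 0.7558 (then +3.8637 / +1.0353)
    (3,5) via y @ 0.7558  # hit
  → r_2 = 0.7558
beam 3: φ=90°, α=195°
  direction (-0.9659, -0.2588); cell (3,4); t to first gridline: x 0.6108, y 1.0432 (then +1.0353 / +3.8637)
    (2,4) via x @ 0.6108
    (2,3) via y @ 1.0432
    (1,3) via x @ 1.6461
    (0,3) via x @ 2.6814  # hit
  → r_3 = 2.6814

ranges = [2.4950, 0.7558, 2.6814]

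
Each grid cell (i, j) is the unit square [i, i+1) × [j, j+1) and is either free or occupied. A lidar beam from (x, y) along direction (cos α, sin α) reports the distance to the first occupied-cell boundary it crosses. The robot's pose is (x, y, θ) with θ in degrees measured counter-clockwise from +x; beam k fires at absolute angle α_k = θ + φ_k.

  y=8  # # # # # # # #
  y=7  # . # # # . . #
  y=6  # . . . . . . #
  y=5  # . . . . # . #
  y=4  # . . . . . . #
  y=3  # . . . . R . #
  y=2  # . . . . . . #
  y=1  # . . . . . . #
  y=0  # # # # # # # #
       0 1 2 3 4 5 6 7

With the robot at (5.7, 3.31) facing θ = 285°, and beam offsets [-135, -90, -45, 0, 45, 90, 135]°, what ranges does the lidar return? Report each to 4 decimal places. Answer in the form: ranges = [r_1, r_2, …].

beam 1: φ=-135°, α=150°
  direction (-0.8660, 0.5000); cell (5,3); t to first gridline: x 0.8083, y 1.3800 (then +1.1547 / +2.0000)
    (4,3) via x @ 0.8083
    (4,4) via y @ 1.3800
    (3,4) via x @ 1.9630
    (2,4) via x @ 3.1177
    (2,5) via y @ 3.3800
    (1,5) via x @ 4.2724
    (1,6) via y @ 5.3800
    (0,6) via x @ 5.4271  # hit
  → r_1 = 5.4271
beam 2: φ=-90°, α=195°
  direction (-0.9659, -0.2588); cell (5,3); t to first gridline: x 0.7247, y 1.1977 (then +1.0353 / +3.8637)
    (4,3) via x @ 0.7247
    (4,2) via y @ 1.1977
    (3,2) via x @ 1.7600
    (2,2) via x @ 2.7952
    (1,2) via x @ 3.8305
    (0,2) via x @ 4.8658  # hit
  → r_2 = 4.8658
beam 3: φ=-45°, α=240°
  direction (-0.5000, -0.8660); cell (5,3); t to first gridline: x 1.4000, y 0.3580 (then +2.0000 / +1.1547)
    (5,2) via y @ 0.3580
    (4,2) via x @ 1.4000
    (4,1) via y @ 1.5127
    (4,0) via y @ 2.6674  # hit
  → r_3 = 2.6674
beam 4: φ=0°, α=285°
  direction (0.2588, -0.9659); cell (5,3); t to first gridline: x 1.1591, y 0.3209 (then +3.8637 / +1.0353)
    (5,2) via y @ 0.3209
    (6,2) via x @ 1.1591
    (6,1) via y @ 1.3562
    (6,0) via y @ 2.3915  # hit
  → r_4 = 2.3915
beam 5: φ=45°, α=330°
  direction (0.8660, -0.5000); cell (5,3); t to first gridline: x 0.3464, y 0.6200 (then +1.1547 / +2.0000)
    (6,3) via x @ 0.3464
    (6,2) via y @ 0.6200
    (7,2) via x @ 1.5011  # hit
  → r_5 = 1.5011
beam 6: φ=90°, α=15°
  direction (0.9659, 0.2588); cell (5,3); t to first gridline: x 0.3106, y 2.6660 (then +1.0353 / +3.8637)
    (6,3) via x @ 0.3106
    (7,3) via x @ 1.3459  # hit
  → r_6 = 1.3459
beam 7: φ=135°, α=60°
  direction (0.5000, 0.8660); cell (5,3); t to first gridline: x 0.6000, y 0.7967 (then +2.0000 / +1.1547)
    (6,3) via x @ 0.6000
    (6,4) via y @ 0.7967
    (6,5) via y @ 1.9514
    (7,5) via x @ 2.6000  # hit
  → r_7 = 2.6000

ranges = [5.4271, 4.8658, 2.6674, 2.3915, 1.5011, 1.3459, 2.6000]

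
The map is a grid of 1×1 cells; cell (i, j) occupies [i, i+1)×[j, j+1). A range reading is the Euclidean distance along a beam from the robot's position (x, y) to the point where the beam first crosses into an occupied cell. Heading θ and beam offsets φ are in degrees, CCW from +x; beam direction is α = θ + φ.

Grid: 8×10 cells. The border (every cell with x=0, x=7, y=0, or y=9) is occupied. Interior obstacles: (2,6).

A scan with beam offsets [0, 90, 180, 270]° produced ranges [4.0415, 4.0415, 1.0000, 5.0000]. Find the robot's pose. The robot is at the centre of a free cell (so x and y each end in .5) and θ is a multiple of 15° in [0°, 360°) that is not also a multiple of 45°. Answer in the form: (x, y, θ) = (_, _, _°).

The pose lattice has 47·16 = 752 candidates. Test each by forward raycasting.
  (2.5, 4.5, 240°): beam 1 = 3.0000 ≠ 4.0415 ✗
  (1.5, 7.5, 240°): beam 1 = 1.0000 ≠ 4.0415 ✗
  (6.5, 2.5, 105°): beam 1 = 6.7293 ≠ 4.0415 ✗
  (4.5, 6.5, 120°): beam 1 = 2.8868 ≠ 4.0415 ✗
  …
  (3.5, 5.5, 330°): r_1=4.0415, r_2=4.0415, r_3=1.0000, r_4=5.0000 — all match ✓
Only this pose fits every beam.

(x, y, θ) = (3.5, 5.5, 330°)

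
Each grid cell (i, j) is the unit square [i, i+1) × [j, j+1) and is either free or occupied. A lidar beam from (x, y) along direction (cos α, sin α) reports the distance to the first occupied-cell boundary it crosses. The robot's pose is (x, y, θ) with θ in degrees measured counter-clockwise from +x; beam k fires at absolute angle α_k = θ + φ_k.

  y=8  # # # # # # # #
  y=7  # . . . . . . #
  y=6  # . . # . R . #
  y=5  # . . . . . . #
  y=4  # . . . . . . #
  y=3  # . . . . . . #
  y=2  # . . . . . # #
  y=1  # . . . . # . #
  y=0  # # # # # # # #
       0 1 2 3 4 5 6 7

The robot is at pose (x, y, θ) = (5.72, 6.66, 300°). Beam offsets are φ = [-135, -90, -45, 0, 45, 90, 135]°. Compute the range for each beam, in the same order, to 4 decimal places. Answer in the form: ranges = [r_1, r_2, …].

ranges = [4.8865, 5.4502, 5.8597, 2.5600, 1.3252, 1.4780, 1.3873]

beam 1: φ=-135°, α=165°
  direction (-0.9659, 0.2588); cell (5,6); t to first gridline: x 0.7454, y 1.3137 (then +1.0353 / +3.8637)
    (4,6) via x @ 0.7454
    (4,7) via y @ 1.3137
    (3,7) via x @ 1.7807
    (2,7) via x @ 2.8160
    (1,7) via x @ 3.8512
    (0,7) via x @ 4.8865  # hit
  → r_1 = 4.8865
beam 2: φ=-90°, α=210°
  direction (-0.8660, -0.5000); cell (5,6); t to first gridline: x 0.8314, y 1.3200 (then +1.1547 / +2.0000)
    (4,6) via x @ 0.8314
    (4,5) via y @ 1.3200
    (3,5) via x @ 1.9861
    (2,5) via x @ 3.1408
    (2,4) via y @ 3.3200
    (1,4) via x @ 4.2955
    (1,3) via y @ 5.3200
    (0,3) via x @ 5.4502  # hit
  → r_2 = 5.4502
beam 3: φ=-45°, α=255°
  direction (-0.2588, -0.9659); cell (5,6); t to first gridline: x 2.7819, y 0.6833 (then +3.8637 / +1.0353)
    (5,5) via y @ 0.6833
    (5,4) via y @ 1.7186
    (5,3) via y @ 2.7538
    (4,3) via x @ 2.7819
    (4,2) via y @ 3.7891
    (4,1) via y @ 4.8244
    (4,0) via y @ 5.8597  # hit
  → r_3 = 5.8597
beam 4: φ=0°, α=300°
  direction (0.5000, -0.8660); cell (5,6); t to first gridline: x 0.5600, y 0.7621 (then +2.0000 / +1.1547)
    (6,6) via x @ 0.5600
    (6,5) via y @ 0.7621
    (6,4) via y @ 1.9168
    (7,4) via x @ 2.5600  # hit
  → r_4 = 2.5600
beam 5: φ=45°, α=345°
  direction (0.9659, -0.2588); cell (5,6); t to first gridline: x 0.2899, y 2.5500 (then +1.0353 / +3.8637)
    (6,6) via x @ 0.2899
    (7,6) via x @ 1.3252  # hit
  → r_5 = 1.3252
beam 6: φ=90°, α=30°
  direction (0.8660, 0.5000); cell (5,6); t to first gridline: x 0.3233, y 0.6800 (then +1.1547 / +2.0000)
    (6,6) via x @ 0.3233
    (6,7) via y @ 0.6800
    (7,7) via x @ 1.4780  # hit
  → r_6 = 1.4780
beam 7: φ=135°, α=75°
  direction (0.2588, 0.9659); cell (5,6); t to first gridline: x 1.0818, y 0.3520 (then +3.8637 / +1.0353)
    (5,7) via y @ 0.3520
    (6,7) via x @ 1.0818
    (6,8) via y @ 1.3873  # hit
  → r_7 = 1.3873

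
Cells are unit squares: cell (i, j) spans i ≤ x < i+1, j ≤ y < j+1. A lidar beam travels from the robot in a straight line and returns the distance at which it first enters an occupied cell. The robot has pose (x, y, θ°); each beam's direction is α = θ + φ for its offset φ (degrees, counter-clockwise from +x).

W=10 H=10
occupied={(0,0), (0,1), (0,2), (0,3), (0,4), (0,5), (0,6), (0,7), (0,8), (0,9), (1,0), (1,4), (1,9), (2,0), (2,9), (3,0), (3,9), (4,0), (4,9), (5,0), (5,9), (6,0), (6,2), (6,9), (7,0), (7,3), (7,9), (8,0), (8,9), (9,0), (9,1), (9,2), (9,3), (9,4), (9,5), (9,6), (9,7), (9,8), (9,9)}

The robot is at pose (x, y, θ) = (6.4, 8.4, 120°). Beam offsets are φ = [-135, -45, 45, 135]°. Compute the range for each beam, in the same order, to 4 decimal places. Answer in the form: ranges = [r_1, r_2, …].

beam 1: φ=-135°, α=345°
  d=(0.9659,-0.2588)  start (6,8)  tX=0.6212 tY=1.5455  stride 1/|dx|=1.0353 1/|dy|=3.8637
    cross x-line → (7,8), t=0.6212
    cross y-line → (7,7), t=1.5455
    cross x-line → (8,7), t=1.6564
    cross x-line → (9,7), t=2.6917 (wall)
  → r_1 = 2.6917
beam 2: φ=-45°, α=75°
  d=(0.2588,0.9659)  start (6,8)  tX=2.3182 tY=0.6212  stride 1/|dx|=3.8637 1/|dy|=1.0353
    cross y-line → (6,9), t=0.6212 (wall)
  → r_2 = 0.6212
beam 3: φ=45°, α=165°
  d=(-0.9659,0.2588)  start (6,8)  tX=0.4141 tY=2.3182  stride 1/|dx|=1.0353 1/|dy|=3.8637
    cross x-line → (5,8), t=0.4141
    cross x-line → (4,8), t=1.4494
    cross y-line → (4,9), t=2.3182 (wall)
  → r_3 = 2.3182
beam 4: φ=135°, α=255°
  d=(-0.2588,-0.9659)  start (6,8)  tX=1.5455 tY=0.4141  stride 1/|dx|=3.8637 1/|dy|=1.0353
    cross y-line → (6,7), t=0.4141
    cross y-line → (6,6), t=1.4494
    cross x-line → (5,6), t=1.5455
    cross y-line → (5,5), t=2.4847
    cross y-line → (5,4), t=3.5199
    cross y-line → (5,3), t=4.5552
    cross x-line → (4,3), t=5.4092
    cross y-line → (4,2), t=5.5905
    cross y-line → (4,1), t=6.6258
    cross y-line → (4,0), t=7.6610 (wall)
  → r_4 = 7.6610

ranges = [2.6917, 0.6212, 2.3182, 7.6610]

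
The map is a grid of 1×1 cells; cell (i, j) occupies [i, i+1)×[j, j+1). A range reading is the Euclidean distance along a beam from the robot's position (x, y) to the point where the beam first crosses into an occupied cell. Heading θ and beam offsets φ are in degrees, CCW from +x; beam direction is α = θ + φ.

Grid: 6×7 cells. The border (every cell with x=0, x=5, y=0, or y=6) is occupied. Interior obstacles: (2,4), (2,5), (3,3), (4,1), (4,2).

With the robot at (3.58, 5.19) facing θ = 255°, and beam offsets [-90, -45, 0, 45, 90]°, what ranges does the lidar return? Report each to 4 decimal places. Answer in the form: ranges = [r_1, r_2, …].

beam 1: φ=-90°, α=165°
  dir = (cos 165°, sin 165°) = (-0.9659, 0.2588); from cell (3,5)
  next x-line at t=0.6005, next y-line at t=3.1296; Δt_x=1.0353, Δt_y=3.8637
    x: enter (2,5) at t=0.6005 ← occupied
  → r_1 = 0.6005
beam 2: φ=-45°, α=210°
  dir = (cos 210°, sin 210°) = (-0.8660, -0.5000); from cell (3,5)
  next x-line at t=0.6697, next y-line at t=0.3800; Δt_x=1.1547, Δt_y=2.0000
    y: enter (3,4) at t=0.3800
    x: enter (2,4) at t=0.6697 ← occupied
  → r_2 = 0.6697
beam 3: φ=0°, α=255°
  dir = (cos 255°, sin 255°) = (-0.2588, -0.9659); from cell (3,5)
  next x-line at t=2.2409, next y-line at t=0.1967; Δt_x=3.8637, Δt_y=1.0353
    y: enter (3,4) at t=0.1967
    y: enter (3,3) at t=1.2320 ← occupied
  → r_3 = 1.2320
beam 4: φ=45°, α=300°
  dir = (cos 300°, sin 300°) = (0.5000, -0.8660); from cell (3,5)
  next x-line at t=0.8400, next y-line at t=0.2194; Δt_x=2.0000, Δt_y=1.1547
    y: enter (3,4) at t=0.2194
    x: enter (4,4) at t=0.8400
    y: enter (4,3) at t=1.3741
    y: enter (4,2) at t=2.5288 ← occupied
  → r_4 = 2.5288
beam 5: φ=90°, α=345°
  dir = (cos 345°, sin 345°) = (0.9659, -0.2588); from cell (3,5)
  next x-line at t=0.4348, next y-line at t=0.7341; Δt_x=1.0353, Δt_y=3.8637
    x: enter (4,5) at t=0.4348
    y: enter (4,4) at t=0.7341
    x: enter (5,4) at t=1.4701 ← occupied
  → r_5 = 1.4701

ranges = [0.6005, 0.6697, 1.2320, 2.5288, 1.4701]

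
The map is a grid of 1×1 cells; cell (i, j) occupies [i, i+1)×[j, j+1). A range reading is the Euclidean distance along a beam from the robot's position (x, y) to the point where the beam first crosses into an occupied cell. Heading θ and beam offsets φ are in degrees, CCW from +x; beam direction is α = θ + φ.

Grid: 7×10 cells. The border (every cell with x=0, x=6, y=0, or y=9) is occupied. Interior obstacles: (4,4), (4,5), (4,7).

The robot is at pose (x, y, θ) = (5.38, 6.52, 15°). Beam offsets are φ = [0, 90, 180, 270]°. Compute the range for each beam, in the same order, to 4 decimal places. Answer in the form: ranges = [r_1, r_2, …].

ranges = [0.6419, 1.4682, 4.5345, 2.3955]

beam 1: φ=0°, α=15°
  cosα=0.9659 sinα=0.2588 | (5,6) | tMaxX 0.6419 tMaxY 1.8546 | tΔX 1.0353 tΔY 3.8637
    t=0.6419 [x] (6,6) — stop
  → r_1 = 0.6419
beam 2: φ=90°, α=105°
  cosα=-0.2588 sinα=0.9659 | (5,6) | tMaxX 1.4682 tMaxY 0.4969 | tΔX 3.8637 tΔY 1.0353
    t=0.4969 [y] (5,7)
    t=1.4682 [x] (4,7) — stop
  → r_2 = 1.4682
beam 3: φ=180°, α=195°
  cosα=-0.9659 sinα=-0.2588 | (5,6) | tMaxX 0.3934 tMaxY 2.0091 | tΔX 1.0353 tΔY 3.8637
    t=0.3934 [x] (4,6)
    t=1.4287 [x] (3,6)
    t=2.0091 [y] (3,5)
    t=2.4640 [x] (2,5)
    t=3.4992 [x] (1,5)
    t=4.5345 [x] (0,5) — stop
  → r_3 = 4.5345
beam 4: φ=270°, α=285°
  cosα=0.2588 sinα=-0.9659 | (5,6) | tMaxX 2.3955 tMaxY 0.5383 | tΔX 3.8637 tΔY 1.0353
    t=0.5383 [y] (5,5)
    t=1.5736 [y] (5,4)
    t=2.3955 [x] (6,4) — stop
  → r_4 = 2.3955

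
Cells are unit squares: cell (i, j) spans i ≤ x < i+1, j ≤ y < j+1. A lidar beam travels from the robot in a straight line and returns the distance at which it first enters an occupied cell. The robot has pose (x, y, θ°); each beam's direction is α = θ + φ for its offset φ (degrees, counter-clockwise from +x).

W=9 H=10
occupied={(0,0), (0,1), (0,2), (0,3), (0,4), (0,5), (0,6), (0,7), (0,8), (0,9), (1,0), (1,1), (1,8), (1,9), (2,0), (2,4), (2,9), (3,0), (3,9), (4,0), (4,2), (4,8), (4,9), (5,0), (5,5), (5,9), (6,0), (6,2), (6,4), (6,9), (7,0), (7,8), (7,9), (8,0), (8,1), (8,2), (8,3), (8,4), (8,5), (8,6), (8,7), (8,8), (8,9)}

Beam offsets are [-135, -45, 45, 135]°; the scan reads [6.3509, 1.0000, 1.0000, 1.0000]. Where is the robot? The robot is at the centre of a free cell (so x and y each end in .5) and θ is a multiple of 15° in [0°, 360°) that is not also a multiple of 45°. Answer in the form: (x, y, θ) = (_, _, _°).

Candidates: 47 free-cell centres × 16 headings = 752 poses. Raycast each; keep the one whose scan matches to 4 dp.
  (7.5, 4.5, 15°): beam 1 = 1.7321 ≠ 6.3509 ✗
  (2.5, 1.5, 30°): beam 1 = 0.5176 ≠ 6.3509 ✗
  (3.5, 5.5, 120°): beam 1 = 1.5529 ≠ 6.3509 ✗
  …
  (5.5, 3.5, 255°): r_1=6.3509, r_2=1.0000, r_3=1.0000, r_4=1.0000 — all match ✓
No second candidate reproduces the full scan.

(x, y, θ) = (5.5, 3.5, 255°)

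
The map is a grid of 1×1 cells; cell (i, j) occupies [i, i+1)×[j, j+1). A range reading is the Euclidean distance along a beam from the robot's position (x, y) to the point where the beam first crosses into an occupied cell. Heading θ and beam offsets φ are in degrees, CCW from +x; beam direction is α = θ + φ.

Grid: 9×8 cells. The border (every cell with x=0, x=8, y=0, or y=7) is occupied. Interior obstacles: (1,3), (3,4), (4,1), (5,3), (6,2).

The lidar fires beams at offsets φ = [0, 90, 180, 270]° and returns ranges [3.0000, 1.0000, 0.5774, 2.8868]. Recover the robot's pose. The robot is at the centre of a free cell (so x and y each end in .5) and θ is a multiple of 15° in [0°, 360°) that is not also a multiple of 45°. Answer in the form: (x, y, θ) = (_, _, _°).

Candidates: 37 free-cell centres × 16 headings = 592 poses. Raycast each; keep the one whose scan matches to 4 dp.
  (7.5, 4.5, 120°): beam 1 = 2.8868 ≠ 3.0000 ✗
  (4.5, 6.5, 165°): beam 1 = 1.9319 ≠ 3.0000 ✗
  (3.5, 5.5, 240°): beam 1 = 0.5774 ≠ 3.0000 ✗
  (3.5, 2.5, 60°): beam 1 = 5.1962 ≠ 3.0000 ✗
  …
  (3.5, 6.5, 300°): r_1=3.0000, r_2=1.0000, r_3=0.5774, r_4=2.8868 — all match ✓
No second candidate reproduces the full scan.

(x, y, θ) = (3.5, 6.5, 300°)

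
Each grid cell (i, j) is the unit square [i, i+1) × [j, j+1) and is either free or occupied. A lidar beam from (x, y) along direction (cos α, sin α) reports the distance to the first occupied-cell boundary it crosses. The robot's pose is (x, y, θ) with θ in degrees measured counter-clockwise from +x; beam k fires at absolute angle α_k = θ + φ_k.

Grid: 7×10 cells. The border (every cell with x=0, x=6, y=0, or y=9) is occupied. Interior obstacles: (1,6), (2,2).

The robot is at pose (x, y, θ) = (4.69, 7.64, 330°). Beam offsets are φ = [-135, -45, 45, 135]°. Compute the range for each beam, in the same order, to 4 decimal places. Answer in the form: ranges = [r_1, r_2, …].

ranges = [2.7849, 5.0615, 1.3562, 1.4080]

beam 1: φ=-135°, α=195°
  dir = (cos 195°, sin 195°) = (-0.9659, -0.2588); from cell (4,7)
  next x-line at t=0.7143, next y-line at t=2.4728; Δt_x=1.0353, Δt_y=3.8637
    x: enter (3,7) at t=0.7143
    x: enter (2,7) at t=1.7496
    y: enter (2,6) at t=2.4728
    x: enter (1,6) at t=2.7849 ← occupied
  → r_1 = 2.7849
beam 2: φ=-45°, α=285°
  dir = (cos 285°, sin 285°) = (0.2588, -0.9659); from cell (4,7)
  next x-line at t=1.1977, next y-line at t=0.6626; Δt_x=3.8637, Δt_y=1.0353
    y: enter (4,6) at t=0.6626
    x: enter (5,6) at t=1.1977
    y: enter (5,5) at t=1.6979
    y: enter (5,4) at t=2.7331
    y: enter (5,3) at t=3.7684
    y: enter (5,2) at t=4.8037
    x: enter (6,2) at t=5.0615 ← occupied
  → r_2 = 5.0615
beam 3: φ=45°, α=15°
  dir = (cos 15°, sin 15°) = (0.9659, 0.2588); from cell (4,7)
  next x-line at t=0.3209, next y-line at t=1.3909; Δt_x=1.0353, Δt_y=3.8637
    x: enter (5,7) at t=0.3209
    x: enter (6,7) at t=1.3562 ← occupied
  → r_3 = 1.3562
beam 4: φ=135°, α=105°
  dir = (cos 105°, sin 105°) = (-0.2588, 0.9659); from cell (4,7)
  next x-line at t=2.6660, next y-line at t=0.3727; Δt_x=3.8637, Δt_y=1.0353
    y: enter (4,8) at t=0.3727
    y: enter (4,9) at t=1.4080 ← occupied
  → r_4 = 1.4080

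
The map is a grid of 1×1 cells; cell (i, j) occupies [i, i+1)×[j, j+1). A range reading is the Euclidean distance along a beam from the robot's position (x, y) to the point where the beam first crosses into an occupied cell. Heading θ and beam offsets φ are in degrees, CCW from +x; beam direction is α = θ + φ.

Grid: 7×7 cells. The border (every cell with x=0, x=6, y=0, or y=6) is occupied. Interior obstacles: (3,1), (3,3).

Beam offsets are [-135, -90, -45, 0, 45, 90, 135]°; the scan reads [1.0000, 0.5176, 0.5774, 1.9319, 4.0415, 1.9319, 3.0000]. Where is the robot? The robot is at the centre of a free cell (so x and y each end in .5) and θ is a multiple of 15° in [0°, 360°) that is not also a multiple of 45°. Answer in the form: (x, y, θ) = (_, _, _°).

The pose lattice has 23·16 = 368 candidates. Test each by forward raycasting.
  (2.5, 5.5, 60°): beam 1 = 1.9319 ≠ 1.0000 ✗
  (4.5, 5.5, 120°): beam 1 = 1.5529 ≠ 1.0000 ✗
  (3.5, 4.5, 330°): beam 1 = 2.5882 ≠ 1.0000 ✗
  (5.5, 5.5, 255°): beam 1 = 0.5774 ≠ 1.0000 ✗
  …
  (4.5, 5.5, 165°): r_1=1.0000, r_2=0.5176, r_3=0.5774, r_4=1.9319, r_5=4.0415, r_6=1.9319, r_7=3.0000 — all match ✓
No second candidate reproduces the full scan.

(x, y, θ) = (4.5, 5.5, 165°)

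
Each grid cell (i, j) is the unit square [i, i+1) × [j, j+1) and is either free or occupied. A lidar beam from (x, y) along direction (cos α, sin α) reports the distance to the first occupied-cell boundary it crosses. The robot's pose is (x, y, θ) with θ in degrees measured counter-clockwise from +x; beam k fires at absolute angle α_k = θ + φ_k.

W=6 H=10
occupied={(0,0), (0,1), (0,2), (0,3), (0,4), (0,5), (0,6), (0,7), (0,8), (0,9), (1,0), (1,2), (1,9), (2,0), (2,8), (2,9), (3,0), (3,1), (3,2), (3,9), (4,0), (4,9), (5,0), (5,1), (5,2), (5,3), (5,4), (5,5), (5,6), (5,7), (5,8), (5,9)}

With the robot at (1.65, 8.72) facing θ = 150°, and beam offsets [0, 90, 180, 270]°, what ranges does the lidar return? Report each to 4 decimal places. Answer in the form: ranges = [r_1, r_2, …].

beam 1: φ=0°, α=150°
  cosα=-0.8660 sinα=0.5000 | (1,8) | tMaxX 0.7506 tMaxY 0.5600 | tΔX 1.1547 tΔY 2.0000
    t=0.5600 [y] (1,9) — stop
  → r_1 = 0.5600
beam 2: φ=90°, α=240°
  cosα=-0.5000 sinα=-0.8660 | (1,8) | tMaxX 1.3000 tMaxY 0.8314 | tΔX 2.0000 tΔY 1.1547
    t=0.8314 [y] (1,7)
    t=1.3000 [x] (0,7) — stop
  → r_2 = 1.3000
beam 3: φ=180°, α=330°
  cosα=0.8660 sinα=-0.5000 | (1,8) | tMaxX 0.4041 tMaxY 1.4400 | tΔX 1.1547 tΔY 2.0000
    t=0.4041 [x] (2,8) — stop
  → r_3 = 0.4041
beam 4: φ=270°, α=60°
  cosα=0.5000 sinα=0.8660 | (1,8) | tMaxX 0.7000 tMaxY 0.3233 | tΔX 2.0000 tΔY 1.1547
    t=0.3233 [y] (1,9) — stop
  → r_4 = 0.3233

ranges = [0.5600, 1.3000, 0.4041, 0.3233]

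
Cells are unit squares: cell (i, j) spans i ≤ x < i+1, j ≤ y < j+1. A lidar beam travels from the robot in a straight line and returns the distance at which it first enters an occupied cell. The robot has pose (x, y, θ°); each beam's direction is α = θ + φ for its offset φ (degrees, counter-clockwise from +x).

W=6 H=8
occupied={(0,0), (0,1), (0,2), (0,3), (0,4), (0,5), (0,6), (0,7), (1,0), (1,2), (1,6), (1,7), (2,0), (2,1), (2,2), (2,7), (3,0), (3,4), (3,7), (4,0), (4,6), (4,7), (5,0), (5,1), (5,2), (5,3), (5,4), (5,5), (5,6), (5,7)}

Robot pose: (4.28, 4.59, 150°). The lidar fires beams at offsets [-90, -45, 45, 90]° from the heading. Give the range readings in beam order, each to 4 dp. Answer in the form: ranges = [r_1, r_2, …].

beam 1: φ=-90°, α=60°
  direction (0.5000, 0.8660); cell (4,4); t to first gridline: x 1.4400, y 0.4734 (then +2.0000 / +1.1547)
    (4,5) via y @ 0.4734
    (5,5) via x @ 1.4400  # hit
  → r_1 = 1.4400
beam 2: φ=-45°, α=105°
  direction (-0.2588, 0.9659); cell (4,4); t to first gridline: x 1.0818, y 0.4245 (then +3.8637 / +1.0353)
    (4,5) via y @ 0.4245
    (3,5) via x @ 1.0818
    (3,6) via y @ 1.4597
    (3,7) via y @ 2.4950  # hit
  → r_2 = 2.4950
beam 3: φ=45°, α=195°
  direction (-0.9659, -0.2588); cell (4,4); t to first gridline: x 0.2899, y 2.2796 (then +1.0353 / +3.8637)
    (3,4) via x @ 0.2899  # hit
  → r_3 = 0.2899
beam 4: φ=90°, α=240°
  direction (-0.5000, -0.8660); cell (4,4); t to first gridline: x 0.5600, y 0.6813 (then +2.0000 / +1.1547)
    (3,4) via x @ 0.5600  # hit
  → r_4 = 0.5600

ranges = [1.4400, 2.4950, 0.2899, 0.5600]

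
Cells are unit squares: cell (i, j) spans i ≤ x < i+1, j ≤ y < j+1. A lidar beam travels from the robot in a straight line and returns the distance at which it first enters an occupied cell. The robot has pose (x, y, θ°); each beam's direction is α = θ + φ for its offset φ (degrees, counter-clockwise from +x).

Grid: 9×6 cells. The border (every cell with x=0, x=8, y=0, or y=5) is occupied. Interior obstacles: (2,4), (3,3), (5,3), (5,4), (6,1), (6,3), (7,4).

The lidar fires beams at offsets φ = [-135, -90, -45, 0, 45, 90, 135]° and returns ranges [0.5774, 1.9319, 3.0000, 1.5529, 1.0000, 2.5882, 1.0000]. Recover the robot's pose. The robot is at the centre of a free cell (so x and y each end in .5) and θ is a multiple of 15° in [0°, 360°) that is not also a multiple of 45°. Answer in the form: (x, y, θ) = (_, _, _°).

(x, y, θ) = (5.5, 2.5, 255°)

Candidates: 21 free-cell centres × 16 headings = 336 poses. Raycast each; keep the one whose scan matches to 4 dp.
  (4.5, 4.5, 195°): beam 2 = 0.5176 ≠ 1.9319 ✗
  (3.5, 2.5, 60°): beam 1 = 1.5529 ≠ 0.5774 ✗
  (2.5, 1.5, 60°): beam 1 = 0.5176 ≠ 0.5774 ✗
  (7.5, 1.5, 255°): beam 1 = 1.7321 ≠ 0.5774 ✗
  …
  (5.5, 2.5, 255°): r_1=0.5774, r_2=1.9319, r_3=3.0000, r_4=1.5529, r_5=1.0000, r_6=2.5882, r_7=1.0000 — all match ✓
Only this pose fits every beam.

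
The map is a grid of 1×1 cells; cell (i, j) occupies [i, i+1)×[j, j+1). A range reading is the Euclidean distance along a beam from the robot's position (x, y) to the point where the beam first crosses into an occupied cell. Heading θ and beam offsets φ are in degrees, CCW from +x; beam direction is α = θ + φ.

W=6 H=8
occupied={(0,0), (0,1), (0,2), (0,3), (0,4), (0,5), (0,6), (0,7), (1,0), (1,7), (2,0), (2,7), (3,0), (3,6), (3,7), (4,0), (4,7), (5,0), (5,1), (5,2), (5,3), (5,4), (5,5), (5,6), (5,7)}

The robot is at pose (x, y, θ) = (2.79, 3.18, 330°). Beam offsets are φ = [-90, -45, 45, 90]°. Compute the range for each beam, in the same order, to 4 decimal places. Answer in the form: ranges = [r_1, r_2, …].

ranges = [2.5172, 2.2569, 2.2880, 4.4110]

beam 1: φ=-90°, α=240°
  dir = (cos 240°, sin 240°) = (-0.5000, -0.8660); from cell (2,3)
  next x-line at t=1.5800, next y-line at t=0.2078; Δt_x=2.0000, Δt_y=1.1547
    y: enter (2,2) at t=0.2078
    y: enter (2,1) at t=1.3625
    x: enter (1,1) at t=1.5800
    y: enter (1,0) at t=2.5172 ← occupied
  → r_1 = 2.5172
beam 2: φ=-45°, α=285°
  dir = (cos 285°, sin 285°) = (0.2588, -0.9659); from cell (2,3)
  next x-line at t=0.8114, next y-line at t=0.1863; Δt_x=3.8637, Δt_y=1.0353
    y: enter (2,2) at t=0.1863
    x: enter (3,2) at t=0.8114
    y: enter (3,1) at t=1.2216
    y: enter (3,0) at t=2.2569 ← occupied
  → r_2 = 2.2569
beam 3: φ=45°, α=15°
  dir = (cos 15°, sin 15°) = (0.9659, 0.2588); from cell (2,3)
  next x-line at t=0.2174, next y-line at t=3.1682; Δt_x=1.0353, Δt_y=3.8637
    x: enter (3,3) at t=0.2174
    x: enter (4,3) at t=1.2527
    x: enter (5,3) at t=2.2880 ← occupied
  → r_3 = 2.2880
beam 4: φ=90°, α=60°
  dir = (cos 60°, sin 60°) = (0.5000, 0.8660); from cell (2,3)
  next x-line at t=0.4200, next y-line at t=0.9469; Δt_x=2.0000, Δt_y=1.1547
    x: enter (3,3) at t=0.4200
    y: enter (3,4) at t=0.9469
    y: enter (3,5) at t=2.1016
    x: enter (4,5) at t=2.4200
    y: enter (4,6) at t=3.2563
    y: enter (4,7) at t=4.4110 ← occupied
  → r_4 = 4.4110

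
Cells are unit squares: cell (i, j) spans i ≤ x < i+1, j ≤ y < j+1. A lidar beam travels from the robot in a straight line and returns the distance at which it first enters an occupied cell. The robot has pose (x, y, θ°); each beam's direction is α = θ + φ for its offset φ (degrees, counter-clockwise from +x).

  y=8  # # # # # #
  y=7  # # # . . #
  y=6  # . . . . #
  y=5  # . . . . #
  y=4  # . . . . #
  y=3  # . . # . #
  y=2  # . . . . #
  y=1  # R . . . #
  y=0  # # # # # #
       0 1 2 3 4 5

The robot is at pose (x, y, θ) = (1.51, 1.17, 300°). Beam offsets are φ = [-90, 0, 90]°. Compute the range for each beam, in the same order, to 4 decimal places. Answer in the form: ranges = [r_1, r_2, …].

beam 1: φ=-90°, α=210°
  cosα=-0.8660 sinα=-0.5000 | (1,1) | tMaxX 0.5889 tMaxY 0.3400 | tΔX 1.1547 tΔY 2.0000
    t=0.3400 [y] (1,0) — stop
  → r_1 = 0.3400
beam 2: φ=0°, α=300°
  cosα=0.5000 sinα=-0.8660 | (1,1) | tMaxX 0.9800 tMaxY 0.1963 | tΔX 2.0000 tΔY 1.1547
    t=0.1963 [y] (1,0) — stop
  → r_2 = 0.1963
beam 3: φ=90°, α=30°
  cosα=0.8660 sinα=0.5000 | (1,1) | tMaxX 0.5658 tMaxY 1.6600 | tΔX 1.1547 tΔY 2.0000
    t=0.5658 [x] (2,1)
    t=1.6600 [y] (2,2)
    t=1.7205 [x] (3,2)
    t=2.8752 [x] (4,2)
    t=3.6600 [y] (4,3)
    t=4.0299 [x] (5,3) — stop
  → r_3 = 4.0299

ranges = [0.3400, 0.1963, 4.0299]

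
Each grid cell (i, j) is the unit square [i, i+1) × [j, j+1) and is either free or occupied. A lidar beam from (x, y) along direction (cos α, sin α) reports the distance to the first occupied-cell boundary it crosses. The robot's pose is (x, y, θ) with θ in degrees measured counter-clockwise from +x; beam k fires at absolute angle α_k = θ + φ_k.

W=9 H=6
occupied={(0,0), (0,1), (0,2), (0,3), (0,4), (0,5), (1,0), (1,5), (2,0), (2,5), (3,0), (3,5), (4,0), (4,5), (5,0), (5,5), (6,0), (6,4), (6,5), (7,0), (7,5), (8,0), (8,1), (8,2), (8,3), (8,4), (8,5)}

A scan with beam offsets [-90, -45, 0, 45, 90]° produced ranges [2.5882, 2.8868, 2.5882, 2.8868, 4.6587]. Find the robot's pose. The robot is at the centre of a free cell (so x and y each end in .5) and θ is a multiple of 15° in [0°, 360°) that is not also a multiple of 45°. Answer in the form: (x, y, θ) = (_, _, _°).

The pose lattice has 27·16 = 432 candidates. Test each by forward raycasting.
  (3.5, 4.5, 285°): beam 2 = 4.0415 ≠ 2.8868 ✗
  (6.5, 1.5, 330°): beam 1 = 0.5774 ≠ 2.5882 ✗
  (6.5, 2.5, 165°): beam 1 = 1.5529 ≠ 2.5882 ✗
  (4.5, 1.5, 345°): beam 1 = 0.5176 ≠ 2.5882 ✗
  …
  (3.5, 3.5, 255°): r_1=2.5882, r_2=2.8868, r_3=2.5882, r_4=2.8868, r_5=4.6587 — all match ✓
Only this pose fits every beam.

(x, y, θ) = (3.5, 3.5, 255°)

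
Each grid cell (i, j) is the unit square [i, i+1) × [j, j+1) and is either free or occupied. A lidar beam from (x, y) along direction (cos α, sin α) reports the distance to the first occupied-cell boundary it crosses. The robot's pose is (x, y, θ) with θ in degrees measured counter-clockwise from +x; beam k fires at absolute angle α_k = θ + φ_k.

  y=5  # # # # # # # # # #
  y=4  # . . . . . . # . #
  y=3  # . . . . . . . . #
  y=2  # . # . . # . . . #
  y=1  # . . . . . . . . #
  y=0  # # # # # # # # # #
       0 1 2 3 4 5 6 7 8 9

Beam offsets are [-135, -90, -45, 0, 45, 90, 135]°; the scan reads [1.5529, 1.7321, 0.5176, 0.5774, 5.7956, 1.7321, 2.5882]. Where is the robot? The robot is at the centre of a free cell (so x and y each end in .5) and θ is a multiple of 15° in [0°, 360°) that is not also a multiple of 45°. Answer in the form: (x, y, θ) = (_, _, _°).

The pose lattice has 29·16 = 464 candidates. Test each by forward raycasting.
  (2.5, 1.5, 75°): beam 1 = 0.5774 ≠ 1.5529 ✗
  (8.5, 3.5, 120°): beam 1 = 0.5176 ≠ 1.5529 ✗
  (6.5, 3.5, 195°): beam 1 = 1.0000 ≠ 1.5529 ✗
  …
  (7.5, 3.5, 120°): r_1=1.5529, r_2=1.7321, r_3=0.5176, r_4=0.5774, r_5=5.7956, r_6=1.7321, r_7=2.5882 — all match ✓
No second candidate reproduces the full scan.

(x, y, θ) = (7.5, 3.5, 120°)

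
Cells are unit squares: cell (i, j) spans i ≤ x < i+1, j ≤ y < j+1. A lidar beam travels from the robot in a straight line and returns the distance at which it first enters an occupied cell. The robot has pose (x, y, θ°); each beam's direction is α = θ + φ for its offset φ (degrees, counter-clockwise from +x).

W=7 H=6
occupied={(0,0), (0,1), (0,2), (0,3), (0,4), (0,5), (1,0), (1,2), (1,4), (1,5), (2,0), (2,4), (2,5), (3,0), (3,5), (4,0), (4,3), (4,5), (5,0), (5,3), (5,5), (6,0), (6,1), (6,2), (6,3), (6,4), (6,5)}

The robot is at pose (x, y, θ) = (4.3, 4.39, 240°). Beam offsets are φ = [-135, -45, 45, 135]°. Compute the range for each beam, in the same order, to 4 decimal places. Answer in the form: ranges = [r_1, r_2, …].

ranges = [0.6315, 1.3459, 0.4038, 1.7600]

beam 1: φ=-135°, α=105°
  cosα=-0.2588 sinα=0.9659 | (4,4) | tMaxX 1.1591 tMaxY 0.6315 | tΔX 3.8637 tΔY 1.0353
    t=0.6315 [y] (4,5) — stop
  → r_1 = 0.6315
beam 2: φ=-45°, α=195°
  cosα=-0.9659 sinα=-0.2588 | (4,4) | tMaxX 0.3106 tMaxY 1.5068 | tΔX 1.0353 tΔY 3.8637
    t=0.3106 [x] (3,4)
    t=1.3459 [x] (2,4) — stop
  → r_2 = 1.3459
beam 3: φ=45°, α=285°
  cosα=0.2588 sinα=-0.9659 | (4,4) | tMaxX 2.7046 tMaxY 0.4038 | tΔX 3.8637 tΔY 1.0353
    t=0.4038 [y] (4,3) — stop
  → r_3 = 0.4038
beam 4: φ=135°, α=15°
  cosα=0.9659 sinα=0.2588 | (4,4) | tMaxX 0.7247 tMaxY 2.3569 | tΔX 1.0353 tΔY 3.8637
    t=0.7247 [x] (5,4)
    t=1.7600 [x] (6,4) — stop
  → r_4 = 1.7600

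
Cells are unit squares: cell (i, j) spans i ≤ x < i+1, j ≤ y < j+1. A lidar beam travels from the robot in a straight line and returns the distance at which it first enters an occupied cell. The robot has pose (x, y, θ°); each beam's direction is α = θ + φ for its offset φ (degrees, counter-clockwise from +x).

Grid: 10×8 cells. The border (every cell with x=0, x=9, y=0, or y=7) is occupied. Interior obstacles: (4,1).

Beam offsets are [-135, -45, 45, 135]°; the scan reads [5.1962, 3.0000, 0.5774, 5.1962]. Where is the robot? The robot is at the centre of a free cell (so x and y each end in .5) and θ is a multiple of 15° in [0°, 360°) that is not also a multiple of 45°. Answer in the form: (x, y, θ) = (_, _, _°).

(x, y, θ) = (4.5, 2.5, 255°)

Enumerate (i+0.5, j+0.5, θ) over the 47 free cells and 16 admissible headings. For each, cast all 4 beams and compare to the given ranges.
  (4.5, 6.5, 75°): beam 1 = 6.3509 ≠ 5.1962 ✗
  (3.5, 1.5, 210°): beam 1 = 5.6940 ≠ 5.1962 ✗
  (1.5, 5.5, 330°): beam 1 = 0.5176 ≠ 5.1962 ✗
  (7.5, 2.5, 345°): beam 1 = 2.8868 ≠ 5.1962 ✗
  (2.5, 5.5, 120°): beam 1 = 6.7293 ≠ 5.1962 ✗
  …
  (4.5, 2.5, 255°): r_1=5.1962, r_2=3.0000, r_3=0.5774, r_4=5.1962 — all match ✓
Only this pose fits every beam.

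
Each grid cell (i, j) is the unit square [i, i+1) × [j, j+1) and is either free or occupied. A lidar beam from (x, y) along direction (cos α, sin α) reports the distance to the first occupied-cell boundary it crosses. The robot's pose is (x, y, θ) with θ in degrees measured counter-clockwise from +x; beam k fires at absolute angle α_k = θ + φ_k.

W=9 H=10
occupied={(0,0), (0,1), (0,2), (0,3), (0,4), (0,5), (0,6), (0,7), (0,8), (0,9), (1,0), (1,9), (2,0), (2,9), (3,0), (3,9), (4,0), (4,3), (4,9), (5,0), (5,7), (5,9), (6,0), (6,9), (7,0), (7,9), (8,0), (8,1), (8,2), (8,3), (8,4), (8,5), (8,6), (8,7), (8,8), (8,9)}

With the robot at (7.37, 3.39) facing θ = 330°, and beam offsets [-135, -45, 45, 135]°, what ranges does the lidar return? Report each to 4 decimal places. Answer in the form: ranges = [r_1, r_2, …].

beam 1: φ=-135°, α=195°
  direction (-0.9659, -0.2588); cell (7,3); t to first gridline: x 0.3831, y 1.5068 (then +1.0353 / +3.8637)
    (6,3) via x @ 0.3831
    (5,3) via x @ 1.4183
    (5,2) via y @ 1.5068
    (4,2) via x @ 2.4536
    (3,2) via x @ 3.4889
    (2,2) via x @ 4.5242
    (2,1) via y @ 5.3705
    (1,1) via x @ 5.5594
    (0,1) via x @ 6.5947  # hit
  → r_1 = 6.5947
beam 2: φ=-45°, α=285°
  direction (0.2588, -0.9659); cell (7,3); t to first gridline: x 2.4341, y 0.4038 (then +3.8637 / +1.0353)
    (7,2) via y @ 0.4038
    (7,1) via y @ 1.4390
    (8,1) via x @ 2.4341  # hit
  → r_2 = 2.4341
beam 3: φ=45°, α=15°
  direction (0.9659, 0.2588); cell (7,3); t to first gridline: x 0.6522, y 2.3569 (then +1.0353 / +3.8637)
    (8,3) via x @ 0.6522  # hit
  → r_3 = 0.6522
beam 4: φ=135°, α=105°
  direction (-0.2588, 0.9659); cell (7,3); t to first gridline: x 1.4296, y 0.6315 (then +3.8637 / +1.0353)
    (7,4) via y @ 0.6315
    (6,4) via x @ 1.4296
    (6,5) via y @ 1.6668
    (6,6) via y @ 2.7021
    (6,7) via y @ 3.7373
    (6,8) via y @ 4.7726
    (5,8) via x @ 5.2933
    (5,9) via y @ 5.8079  # hit
  → r_4 = 5.8079

ranges = [6.5947, 2.4341, 0.6522, 5.8079]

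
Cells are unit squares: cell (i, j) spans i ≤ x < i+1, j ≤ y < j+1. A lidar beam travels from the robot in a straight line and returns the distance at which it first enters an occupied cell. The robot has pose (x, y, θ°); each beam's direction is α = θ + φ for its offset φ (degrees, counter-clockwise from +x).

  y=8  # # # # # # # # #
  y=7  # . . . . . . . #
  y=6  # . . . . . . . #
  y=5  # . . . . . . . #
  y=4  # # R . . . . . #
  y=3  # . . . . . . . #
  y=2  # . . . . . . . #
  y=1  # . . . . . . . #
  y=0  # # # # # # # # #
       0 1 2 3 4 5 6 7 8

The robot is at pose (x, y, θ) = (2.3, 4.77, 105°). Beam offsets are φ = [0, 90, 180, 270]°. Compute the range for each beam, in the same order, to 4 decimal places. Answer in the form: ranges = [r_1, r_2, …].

ranges = [3.3439, 0.3106, 3.9030, 5.9011]

beam 1: φ=0°, α=105°
  dir = (cos 105°, sin 105°) = (-0.2588, 0.9659); from cell (2,4)
  next x-line at t=1.1591, next y-line at t=0.2381; Δt_x=3.8637, Δt_y=1.0353
    y: enter (2,5) at t=0.2381
    x: enter (1,5) at t=1.1591
    y: enter (1,6) at t=1.2734
    y: enter (1,7) at t=2.3087
    y: enter (1,8) at t=3.3439 ← occupied
  → r_1 = 3.3439
beam 2: φ=90°, α=195°
  dir = (cos 195°, sin 195°) = (-0.9659, -0.2588); from cell (2,4)
  next x-line at t=0.3106, next y-line at t=2.9751; Δt_x=1.0353, Δt_y=3.8637
    x: enter (1,4) at t=0.3106 ← occupied
  → r_2 = 0.3106
beam 3: φ=180°, α=285°
  dir = (cos 285°, sin 285°) = (0.2588, -0.9659); from cell (2,4)
  next x-line at t=2.7046, next y-line at t=0.7972; Δt_x=3.8637, Δt_y=1.0353
    y: enter (2,3) at t=0.7972
    y: enter (2,2) at t=1.8324
    x: enter (3,2) at t=2.7046
    y: enter (3,1) at t=2.8677
    y: enter (3,0) at t=3.9030 ← occupied
  → r_3 = 3.9030
beam 4: φ=270°, α=15°
  dir = (cos 15°, sin 15°) = (0.9659, 0.2588); from cell (2,4)
  next x-line at t=0.7247, next y-line at t=0.8887; Δt_x=1.0353, Δt_y=3.8637
    x: enter (3,4) at t=0.7247
    y: enter (3,5) at t=0.8887
    x: enter (4,5) at t=1.7600
    x: enter (5,5) at t=2.7952
    x: enter (6,5) at t=3.8305
    y: enter (6,6) at t=4.7524
    x: enter (7,6) at t=4.8658
    x: enter (8,6) at t=5.9011 ← occupied
  → r_4 = 5.9011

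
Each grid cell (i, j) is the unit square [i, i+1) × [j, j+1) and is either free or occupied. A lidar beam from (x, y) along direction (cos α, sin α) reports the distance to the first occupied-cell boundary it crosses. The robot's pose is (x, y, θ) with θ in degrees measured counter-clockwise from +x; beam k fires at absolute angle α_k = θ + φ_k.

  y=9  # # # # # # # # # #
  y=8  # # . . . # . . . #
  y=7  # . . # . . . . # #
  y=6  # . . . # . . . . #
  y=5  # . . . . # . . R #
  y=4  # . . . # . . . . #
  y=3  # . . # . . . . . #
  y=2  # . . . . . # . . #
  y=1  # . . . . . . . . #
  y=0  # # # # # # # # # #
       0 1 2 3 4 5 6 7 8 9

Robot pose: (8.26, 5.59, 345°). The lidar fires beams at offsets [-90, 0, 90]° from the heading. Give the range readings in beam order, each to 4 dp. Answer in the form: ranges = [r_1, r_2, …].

beam 1: φ=-90°, α=255°
  dir = (cos 255°, sin 255°) = (-0.2588, -0.9659); from cell (8,5)
  next x-line at t=1.0046, next y-line at t=0.6108; Δt_x=3.8637, Δt_y=1.0353
    y: enter (8,4) at t=0.6108
    x: enter (7,4) at t=1.0046
    y: enter (7,3) at t=1.6461
    y: enter (7,2) at t=2.6814
    y: enter (7,1) at t=3.7166
    y: enter (7,0) at t=4.7519 ← occupied
  → r_1 = 4.7519
beam 2: φ=0°, α=345°
  dir = (cos 345°, sin 345°) = (0.9659, -0.2588); from cell (8,5)
  next x-line at t=0.7661, next y-line at t=2.2796; Δt_x=1.0353, Δt_y=3.8637
    x: enter (9,5) at t=0.7661 ← occupied
  → r_2 = 0.7661
beam 3: φ=90°, α=75°
  dir = (cos 75°, sin 75°) = (0.2588, 0.9659); from cell (8,5)
  next x-line at t=2.8591, next y-line at t=0.4245; Δt_x=3.8637, Δt_y=1.0353
    y: enter (8,6) at t=0.4245
    y: enter (8,7) at t=1.4597 ← occupied
  → r_3 = 1.4597

ranges = [4.7519, 0.7661, 1.4597]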